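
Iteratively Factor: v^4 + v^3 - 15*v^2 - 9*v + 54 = (v - 3)*(v^3 + 4*v^2 - 3*v - 18) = (v - 3)*(v + 3)*(v^2 + v - 6) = (v - 3)*(v - 2)*(v + 3)*(v + 3)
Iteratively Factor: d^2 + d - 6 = (d - 2)*(d + 3)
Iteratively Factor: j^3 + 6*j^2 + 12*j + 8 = (j + 2)*(j^2 + 4*j + 4) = (j + 2)^2*(j + 2)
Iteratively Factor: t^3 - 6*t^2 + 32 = (t + 2)*(t^2 - 8*t + 16) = (t - 4)*(t + 2)*(t - 4)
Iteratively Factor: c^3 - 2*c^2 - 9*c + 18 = (c - 2)*(c^2 - 9) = (c - 3)*(c - 2)*(c + 3)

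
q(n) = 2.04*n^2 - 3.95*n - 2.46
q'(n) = 4.08*n - 3.95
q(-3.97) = 45.37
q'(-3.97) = -20.15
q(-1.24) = 5.57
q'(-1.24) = -9.01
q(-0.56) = 0.39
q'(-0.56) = -6.23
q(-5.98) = 94.11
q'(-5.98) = -28.35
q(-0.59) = 0.58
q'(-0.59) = -6.36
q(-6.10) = 97.54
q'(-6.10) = -28.84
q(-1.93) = 12.76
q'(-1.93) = -11.82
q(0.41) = -3.74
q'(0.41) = -2.28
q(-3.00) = 27.75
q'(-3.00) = -16.19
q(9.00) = 127.23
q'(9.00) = 32.77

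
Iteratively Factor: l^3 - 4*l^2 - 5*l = (l)*(l^2 - 4*l - 5) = l*(l + 1)*(l - 5)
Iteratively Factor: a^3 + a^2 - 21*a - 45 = (a + 3)*(a^2 - 2*a - 15) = (a + 3)^2*(a - 5)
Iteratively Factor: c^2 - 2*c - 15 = (c - 5)*(c + 3)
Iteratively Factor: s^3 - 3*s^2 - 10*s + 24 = (s + 3)*(s^2 - 6*s + 8) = (s - 2)*(s + 3)*(s - 4)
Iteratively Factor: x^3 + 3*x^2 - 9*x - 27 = (x - 3)*(x^2 + 6*x + 9) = (x - 3)*(x + 3)*(x + 3)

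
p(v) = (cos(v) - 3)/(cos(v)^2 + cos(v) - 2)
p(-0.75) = 3.09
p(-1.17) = 1.79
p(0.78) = 2.92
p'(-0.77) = 5.68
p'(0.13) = -1213.75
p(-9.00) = 1.88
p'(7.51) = -1.14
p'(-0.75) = 6.16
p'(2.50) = 0.57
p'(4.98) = 0.87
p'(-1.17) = 1.38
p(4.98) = 1.64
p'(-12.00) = -14.56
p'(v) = (2*sin(v)*cos(v) + sin(v))*(cos(v) - 3)/(cos(v)^2 + cos(v) - 2)^2 - sin(v)/(cos(v)^2 + cos(v) - 2)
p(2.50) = 1.76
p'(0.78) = -5.45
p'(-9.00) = -0.50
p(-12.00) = 4.86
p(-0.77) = 2.98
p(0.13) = 79.56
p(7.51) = 1.72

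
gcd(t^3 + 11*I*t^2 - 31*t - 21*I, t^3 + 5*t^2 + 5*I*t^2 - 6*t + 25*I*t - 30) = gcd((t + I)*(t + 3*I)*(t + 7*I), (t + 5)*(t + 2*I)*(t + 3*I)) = t + 3*I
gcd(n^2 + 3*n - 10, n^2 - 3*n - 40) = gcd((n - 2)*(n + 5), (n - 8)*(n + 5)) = n + 5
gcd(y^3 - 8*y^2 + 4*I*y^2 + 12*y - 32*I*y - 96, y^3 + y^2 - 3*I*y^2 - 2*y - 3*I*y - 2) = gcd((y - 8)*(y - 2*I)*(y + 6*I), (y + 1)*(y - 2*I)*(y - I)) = y - 2*I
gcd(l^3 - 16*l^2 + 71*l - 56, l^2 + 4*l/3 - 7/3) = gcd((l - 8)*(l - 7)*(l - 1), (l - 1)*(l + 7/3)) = l - 1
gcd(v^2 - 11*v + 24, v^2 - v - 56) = v - 8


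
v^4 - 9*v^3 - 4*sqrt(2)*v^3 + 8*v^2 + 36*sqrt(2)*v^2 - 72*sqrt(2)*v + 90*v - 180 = (v - 6)*(v - 3)*(v - 5*sqrt(2))*(v + sqrt(2))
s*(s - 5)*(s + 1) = s^3 - 4*s^2 - 5*s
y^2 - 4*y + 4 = (y - 2)^2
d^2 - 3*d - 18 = (d - 6)*(d + 3)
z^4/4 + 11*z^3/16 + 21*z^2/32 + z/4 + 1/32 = (z/4 + 1/4)*(z + 1/4)*(z + 1/2)*(z + 1)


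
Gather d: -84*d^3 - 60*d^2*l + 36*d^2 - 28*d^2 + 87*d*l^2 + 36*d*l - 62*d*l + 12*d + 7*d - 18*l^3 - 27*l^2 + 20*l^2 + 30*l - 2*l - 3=-84*d^3 + d^2*(8 - 60*l) + d*(87*l^2 - 26*l + 19) - 18*l^3 - 7*l^2 + 28*l - 3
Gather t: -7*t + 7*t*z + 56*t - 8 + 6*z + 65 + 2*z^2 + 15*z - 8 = t*(7*z + 49) + 2*z^2 + 21*z + 49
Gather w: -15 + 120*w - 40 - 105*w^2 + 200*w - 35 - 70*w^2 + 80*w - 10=-175*w^2 + 400*w - 100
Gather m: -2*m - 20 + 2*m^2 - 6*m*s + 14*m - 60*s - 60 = 2*m^2 + m*(12 - 6*s) - 60*s - 80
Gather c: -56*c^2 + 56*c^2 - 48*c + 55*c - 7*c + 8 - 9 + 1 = 0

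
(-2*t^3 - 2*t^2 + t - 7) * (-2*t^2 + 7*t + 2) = 4*t^5 - 10*t^4 - 20*t^3 + 17*t^2 - 47*t - 14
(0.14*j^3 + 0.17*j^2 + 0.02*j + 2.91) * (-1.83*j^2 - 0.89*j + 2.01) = -0.2562*j^5 - 0.4357*j^4 + 0.0935*j^3 - 5.0014*j^2 - 2.5497*j + 5.8491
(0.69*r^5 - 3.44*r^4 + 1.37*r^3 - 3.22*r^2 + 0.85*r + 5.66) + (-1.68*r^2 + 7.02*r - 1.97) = 0.69*r^5 - 3.44*r^4 + 1.37*r^3 - 4.9*r^2 + 7.87*r + 3.69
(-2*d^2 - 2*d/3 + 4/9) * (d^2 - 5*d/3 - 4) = -2*d^4 + 8*d^3/3 + 86*d^2/9 + 52*d/27 - 16/9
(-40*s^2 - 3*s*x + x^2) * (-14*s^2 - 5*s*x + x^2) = 560*s^4 + 242*s^3*x - 39*s^2*x^2 - 8*s*x^3 + x^4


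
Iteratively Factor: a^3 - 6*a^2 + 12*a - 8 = (a - 2)*(a^2 - 4*a + 4) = (a - 2)^2*(a - 2)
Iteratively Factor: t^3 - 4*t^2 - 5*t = (t)*(t^2 - 4*t - 5) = t*(t - 5)*(t + 1)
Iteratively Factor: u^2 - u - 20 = (u - 5)*(u + 4)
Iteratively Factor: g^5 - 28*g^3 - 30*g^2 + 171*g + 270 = (g - 5)*(g^4 + 5*g^3 - 3*g^2 - 45*g - 54) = (g - 5)*(g + 2)*(g^3 + 3*g^2 - 9*g - 27) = (g - 5)*(g + 2)*(g + 3)*(g^2 - 9) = (g - 5)*(g - 3)*(g + 2)*(g + 3)*(g + 3)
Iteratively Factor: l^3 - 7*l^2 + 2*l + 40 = (l - 4)*(l^2 - 3*l - 10) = (l - 5)*(l - 4)*(l + 2)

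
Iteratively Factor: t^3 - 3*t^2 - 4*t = (t + 1)*(t^2 - 4*t) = t*(t + 1)*(t - 4)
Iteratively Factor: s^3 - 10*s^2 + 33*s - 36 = (s - 3)*(s^2 - 7*s + 12) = (s - 3)^2*(s - 4)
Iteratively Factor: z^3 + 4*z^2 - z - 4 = (z + 1)*(z^2 + 3*z - 4) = (z + 1)*(z + 4)*(z - 1)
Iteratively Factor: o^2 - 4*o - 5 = (o + 1)*(o - 5)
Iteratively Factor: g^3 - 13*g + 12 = (g + 4)*(g^2 - 4*g + 3) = (g - 1)*(g + 4)*(g - 3)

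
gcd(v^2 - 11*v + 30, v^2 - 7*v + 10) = v - 5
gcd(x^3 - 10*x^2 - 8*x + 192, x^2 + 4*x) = x + 4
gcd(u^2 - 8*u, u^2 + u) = u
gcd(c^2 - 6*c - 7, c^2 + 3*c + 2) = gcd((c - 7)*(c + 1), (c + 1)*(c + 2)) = c + 1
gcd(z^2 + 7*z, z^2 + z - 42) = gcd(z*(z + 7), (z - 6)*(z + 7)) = z + 7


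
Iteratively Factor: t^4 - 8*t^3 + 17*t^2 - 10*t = (t - 5)*(t^3 - 3*t^2 + 2*t) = t*(t - 5)*(t^2 - 3*t + 2) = t*(t - 5)*(t - 2)*(t - 1)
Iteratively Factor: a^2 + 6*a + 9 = (a + 3)*(a + 3)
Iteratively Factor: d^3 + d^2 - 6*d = (d - 2)*(d^2 + 3*d) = d*(d - 2)*(d + 3)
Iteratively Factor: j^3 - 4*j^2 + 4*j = (j - 2)*(j^2 - 2*j) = j*(j - 2)*(j - 2)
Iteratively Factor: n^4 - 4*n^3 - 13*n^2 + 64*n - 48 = (n - 3)*(n^3 - n^2 - 16*n + 16) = (n - 3)*(n - 1)*(n^2 - 16) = (n - 3)*(n - 1)*(n + 4)*(n - 4)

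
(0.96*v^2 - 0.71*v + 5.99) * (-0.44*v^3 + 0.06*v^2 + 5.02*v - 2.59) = -0.4224*v^5 + 0.37*v^4 + 2.141*v^3 - 5.6912*v^2 + 31.9087*v - 15.5141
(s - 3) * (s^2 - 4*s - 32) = s^3 - 7*s^2 - 20*s + 96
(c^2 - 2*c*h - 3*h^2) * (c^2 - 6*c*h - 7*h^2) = c^4 - 8*c^3*h + 2*c^2*h^2 + 32*c*h^3 + 21*h^4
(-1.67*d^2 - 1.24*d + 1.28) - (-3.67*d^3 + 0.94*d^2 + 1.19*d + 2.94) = 3.67*d^3 - 2.61*d^2 - 2.43*d - 1.66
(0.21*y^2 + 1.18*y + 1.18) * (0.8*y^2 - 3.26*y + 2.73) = 0.168*y^4 + 0.2594*y^3 - 2.3295*y^2 - 0.6254*y + 3.2214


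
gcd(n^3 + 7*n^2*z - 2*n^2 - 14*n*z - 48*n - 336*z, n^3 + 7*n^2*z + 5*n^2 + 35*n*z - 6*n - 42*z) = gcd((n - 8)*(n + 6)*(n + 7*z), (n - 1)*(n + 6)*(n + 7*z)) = n^2 + 7*n*z + 6*n + 42*z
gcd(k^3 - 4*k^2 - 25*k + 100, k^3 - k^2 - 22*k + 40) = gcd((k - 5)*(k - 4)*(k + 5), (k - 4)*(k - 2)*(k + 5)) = k^2 + k - 20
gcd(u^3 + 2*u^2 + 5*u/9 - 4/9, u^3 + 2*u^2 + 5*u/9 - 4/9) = u^3 + 2*u^2 + 5*u/9 - 4/9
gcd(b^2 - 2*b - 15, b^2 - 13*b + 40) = b - 5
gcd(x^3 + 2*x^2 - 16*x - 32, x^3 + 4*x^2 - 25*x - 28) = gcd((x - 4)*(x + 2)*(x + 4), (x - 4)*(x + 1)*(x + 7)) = x - 4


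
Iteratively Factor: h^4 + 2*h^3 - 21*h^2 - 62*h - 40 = (h + 1)*(h^3 + h^2 - 22*h - 40) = (h - 5)*(h + 1)*(h^2 + 6*h + 8) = (h - 5)*(h + 1)*(h + 2)*(h + 4)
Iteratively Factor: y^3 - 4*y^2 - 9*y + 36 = (y + 3)*(y^2 - 7*y + 12) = (y - 3)*(y + 3)*(y - 4)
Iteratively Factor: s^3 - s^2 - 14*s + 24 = (s - 2)*(s^2 + s - 12) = (s - 3)*(s - 2)*(s + 4)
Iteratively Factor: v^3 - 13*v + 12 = (v + 4)*(v^2 - 4*v + 3) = (v - 1)*(v + 4)*(v - 3)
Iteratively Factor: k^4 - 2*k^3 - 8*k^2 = (k)*(k^3 - 2*k^2 - 8*k) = k^2*(k^2 - 2*k - 8) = k^2*(k - 4)*(k + 2)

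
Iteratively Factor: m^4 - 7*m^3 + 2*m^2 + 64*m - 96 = (m - 2)*(m^3 - 5*m^2 - 8*m + 48) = (m - 4)*(m - 2)*(m^2 - m - 12) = (m - 4)^2*(m - 2)*(m + 3)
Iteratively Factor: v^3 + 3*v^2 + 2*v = (v)*(v^2 + 3*v + 2) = v*(v + 2)*(v + 1)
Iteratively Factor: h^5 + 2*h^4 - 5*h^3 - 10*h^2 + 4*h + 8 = (h + 1)*(h^4 + h^3 - 6*h^2 - 4*h + 8) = (h - 2)*(h + 1)*(h^3 + 3*h^2 - 4) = (h - 2)*(h + 1)*(h + 2)*(h^2 + h - 2) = (h - 2)*(h + 1)*(h + 2)^2*(h - 1)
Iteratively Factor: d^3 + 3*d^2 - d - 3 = (d + 3)*(d^2 - 1) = (d - 1)*(d + 3)*(d + 1)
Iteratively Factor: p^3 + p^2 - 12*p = (p + 4)*(p^2 - 3*p) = (p - 3)*(p + 4)*(p)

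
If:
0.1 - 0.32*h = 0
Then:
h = 0.31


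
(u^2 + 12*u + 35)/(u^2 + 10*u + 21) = (u + 5)/(u + 3)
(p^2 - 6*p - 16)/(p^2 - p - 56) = (p + 2)/(p + 7)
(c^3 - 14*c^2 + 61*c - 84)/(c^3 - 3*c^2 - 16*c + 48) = (c - 7)/(c + 4)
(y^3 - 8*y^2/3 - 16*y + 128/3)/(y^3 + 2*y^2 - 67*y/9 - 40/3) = 3*(y^2 - 16)/(3*y^2 + 14*y + 15)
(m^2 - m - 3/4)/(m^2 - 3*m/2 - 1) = (m - 3/2)/(m - 2)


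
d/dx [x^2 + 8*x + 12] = 2*x + 8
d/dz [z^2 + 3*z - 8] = 2*z + 3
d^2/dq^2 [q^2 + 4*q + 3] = 2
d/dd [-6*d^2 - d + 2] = -12*d - 1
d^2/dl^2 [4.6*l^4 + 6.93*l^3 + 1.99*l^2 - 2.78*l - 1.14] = 55.2*l^2 + 41.58*l + 3.98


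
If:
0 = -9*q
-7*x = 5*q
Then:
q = 0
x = 0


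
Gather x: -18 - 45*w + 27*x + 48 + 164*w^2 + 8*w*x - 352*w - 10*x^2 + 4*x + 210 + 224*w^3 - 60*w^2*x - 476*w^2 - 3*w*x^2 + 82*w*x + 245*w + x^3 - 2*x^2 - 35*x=224*w^3 - 312*w^2 - 152*w + x^3 + x^2*(-3*w - 12) + x*(-60*w^2 + 90*w - 4) + 240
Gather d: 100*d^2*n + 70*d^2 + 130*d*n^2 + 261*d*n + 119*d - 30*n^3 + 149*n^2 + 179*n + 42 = d^2*(100*n + 70) + d*(130*n^2 + 261*n + 119) - 30*n^3 + 149*n^2 + 179*n + 42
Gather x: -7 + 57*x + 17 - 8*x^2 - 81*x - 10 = -8*x^2 - 24*x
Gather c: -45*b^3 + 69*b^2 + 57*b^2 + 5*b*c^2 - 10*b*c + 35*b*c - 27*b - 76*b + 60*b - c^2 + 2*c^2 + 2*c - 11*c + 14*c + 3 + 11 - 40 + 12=-45*b^3 + 126*b^2 - 43*b + c^2*(5*b + 1) + c*(25*b + 5) - 14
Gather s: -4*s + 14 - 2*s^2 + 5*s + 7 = -2*s^2 + s + 21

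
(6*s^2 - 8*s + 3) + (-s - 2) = 6*s^2 - 9*s + 1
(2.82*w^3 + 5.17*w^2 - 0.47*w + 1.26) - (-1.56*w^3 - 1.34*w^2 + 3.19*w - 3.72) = 4.38*w^3 + 6.51*w^2 - 3.66*w + 4.98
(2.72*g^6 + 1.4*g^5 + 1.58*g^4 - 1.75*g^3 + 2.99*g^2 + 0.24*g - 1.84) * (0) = 0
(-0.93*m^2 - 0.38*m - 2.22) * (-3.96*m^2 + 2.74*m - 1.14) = 3.6828*m^4 - 1.0434*m^3 + 8.8102*m^2 - 5.6496*m + 2.5308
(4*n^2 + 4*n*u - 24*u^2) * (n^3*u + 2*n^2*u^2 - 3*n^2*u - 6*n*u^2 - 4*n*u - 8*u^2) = 4*n^5*u + 12*n^4*u^2 - 12*n^4*u - 16*n^3*u^3 - 36*n^3*u^2 - 16*n^3*u - 48*n^2*u^4 + 48*n^2*u^3 - 48*n^2*u^2 + 144*n*u^4 + 64*n*u^3 + 192*u^4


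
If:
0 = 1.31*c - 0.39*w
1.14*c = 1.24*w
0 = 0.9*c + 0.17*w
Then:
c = 0.00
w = 0.00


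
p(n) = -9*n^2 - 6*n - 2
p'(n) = -18*n - 6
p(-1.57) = -14.76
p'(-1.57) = 22.26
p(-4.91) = -189.51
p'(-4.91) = 82.38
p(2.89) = -94.51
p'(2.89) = -58.02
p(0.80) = -12.56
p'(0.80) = -20.40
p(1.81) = -42.34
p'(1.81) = -38.58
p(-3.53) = -92.97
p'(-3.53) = 57.54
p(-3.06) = -67.91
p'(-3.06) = 49.08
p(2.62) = -79.50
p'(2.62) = -53.16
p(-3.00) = -65.00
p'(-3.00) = 48.00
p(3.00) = -101.00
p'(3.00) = -60.00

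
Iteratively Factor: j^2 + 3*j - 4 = (j + 4)*(j - 1)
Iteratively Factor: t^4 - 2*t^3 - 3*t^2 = (t - 3)*(t^3 + t^2) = (t - 3)*(t + 1)*(t^2) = t*(t - 3)*(t + 1)*(t)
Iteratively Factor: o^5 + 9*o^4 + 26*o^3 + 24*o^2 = (o + 3)*(o^4 + 6*o^3 + 8*o^2) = (o + 3)*(o + 4)*(o^3 + 2*o^2) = o*(o + 3)*(o + 4)*(o^2 + 2*o) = o^2*(o + 3)*(o + 4)*(o + 2)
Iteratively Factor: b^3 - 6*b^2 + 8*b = (b - 2)*(b^2 - 4*b) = (b - 4)*(b - 2)*(b)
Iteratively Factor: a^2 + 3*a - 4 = (a + 4)*(a - 1)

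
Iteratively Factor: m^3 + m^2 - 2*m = (m)*(m^2 + m - 2) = m*(m - 1)*(m + 2)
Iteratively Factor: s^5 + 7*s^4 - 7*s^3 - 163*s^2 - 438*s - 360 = (s + 3)*(s^4 + 4*s^3 - 19*s^2 - 106*s - 120) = (s + 2)*(s + 3)*(s^3 + 2*s^2 - 23*s - 60) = (s - 5)*(s + 2)*(s + 3)*(s^2 + 7*s + 12) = (s - 5)*(s + 2)*(s + 3)*(s + 4)*(s + 3)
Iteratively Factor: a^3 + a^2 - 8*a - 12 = (a + 2)*(a^2 - a - 6) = (a - 3)*(a + 2)*(a + 2)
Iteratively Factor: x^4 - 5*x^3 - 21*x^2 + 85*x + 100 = (x + 1)*(x^3 - 6*x^2 - 15*x + 100) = (x + 1)*(x + 4)*(x^2 - 10*x + 25) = (x - 5)*(x + 1)*(x + 4)*(x - 5)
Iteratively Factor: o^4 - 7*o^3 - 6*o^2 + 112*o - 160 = (o - 2)*(o^3 - 5*o^2 - 16*o + 80) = (o - 2)*(o + 4)*(o^2 - 9*o + 20) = (o - 5)*(o - 2)*(o + 4)*(o - 4)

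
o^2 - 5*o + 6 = (o - 3)*(o - 2)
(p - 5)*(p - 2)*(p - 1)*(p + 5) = p^4 - 3*p^3 - 23*p^2 + 75*p - 50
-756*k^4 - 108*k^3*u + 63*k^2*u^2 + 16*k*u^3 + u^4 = (-3*k + u)*(6*k + u)^2*(7*k + u)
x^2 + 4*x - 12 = (x - 2)*(x + 6)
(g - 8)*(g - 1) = g^2 - 9*g + 8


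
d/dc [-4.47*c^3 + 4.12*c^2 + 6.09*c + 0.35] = -13.41*c^2 + 8.24*c + 6.09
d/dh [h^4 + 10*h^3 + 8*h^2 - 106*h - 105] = 4*h^3 + 30*h^2 + 16*h - 106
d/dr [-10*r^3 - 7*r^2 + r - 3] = -30*r^2 - 14*r + 1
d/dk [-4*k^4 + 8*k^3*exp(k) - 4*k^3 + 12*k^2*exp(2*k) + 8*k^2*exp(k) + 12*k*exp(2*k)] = 8*k^3*exp(k) - 16*k^3 + 24*k^2*exp(2*k) + 32*k^2*exp(k) - 12*k^2 + 48*k*exp(2*k) + 16*k*exp(k) + 12*exp(2*k)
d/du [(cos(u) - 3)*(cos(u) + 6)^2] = -3*(cos(u) + 6)*sin(u)*cos(u)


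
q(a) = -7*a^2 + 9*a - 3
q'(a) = 9 - 14*a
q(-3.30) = -108.93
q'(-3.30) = 55.20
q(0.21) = -1.42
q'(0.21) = 6.06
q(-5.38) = -254.03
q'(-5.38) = 84.32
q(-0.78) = -14.28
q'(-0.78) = 19.92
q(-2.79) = -82.60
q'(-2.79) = 48.06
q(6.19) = -215.50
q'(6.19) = -77.66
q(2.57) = -26.10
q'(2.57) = -26.98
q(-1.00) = -19.00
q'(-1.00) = 23.00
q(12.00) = -903.00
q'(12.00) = -159.00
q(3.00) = -39.00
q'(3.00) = -33.00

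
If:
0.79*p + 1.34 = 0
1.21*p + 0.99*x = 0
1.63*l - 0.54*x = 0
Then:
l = 0.69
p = -1.70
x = 2.07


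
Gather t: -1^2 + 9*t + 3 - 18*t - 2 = -9*t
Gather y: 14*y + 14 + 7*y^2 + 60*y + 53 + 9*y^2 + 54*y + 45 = 16*y^2 + 128*y + 112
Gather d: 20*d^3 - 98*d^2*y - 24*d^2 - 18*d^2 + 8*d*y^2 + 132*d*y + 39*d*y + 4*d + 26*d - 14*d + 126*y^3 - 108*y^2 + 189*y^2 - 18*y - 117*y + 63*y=20*d^3 + d^2*(-98*y - 42) + d*(8*y^2 + 171*y + 16) + 126*y^3 + 81*y^2 - 72*y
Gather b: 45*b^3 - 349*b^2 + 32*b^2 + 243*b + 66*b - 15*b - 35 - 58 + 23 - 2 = 45*b^3 - 317*b^2 + 294*b - 72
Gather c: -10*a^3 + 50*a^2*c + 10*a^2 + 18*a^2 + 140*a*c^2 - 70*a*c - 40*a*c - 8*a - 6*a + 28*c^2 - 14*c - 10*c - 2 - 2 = -10*a^3 + 28*a^2 - 14*a + c^2*(140*a + 28) + c*(50*a^2 - 110*a - 24) - 4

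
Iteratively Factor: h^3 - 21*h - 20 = (h + 1)*(h^2 - h - 20) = (h + 1)*(h + 4)*(h - 5)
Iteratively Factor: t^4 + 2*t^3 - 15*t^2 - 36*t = (t + 3)*(t^3 - t^2 - 12*t) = (t - 4)*(t + 3)*(t^2 + 3*t) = (t - 4)*(t + 3)^2*(t)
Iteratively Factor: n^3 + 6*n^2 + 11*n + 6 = (n + 1)*(n^2 + 5*n + 6) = (n + 1)*(n + 3)*(n + 2)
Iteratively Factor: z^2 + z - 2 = (z + 2)*(z - 1)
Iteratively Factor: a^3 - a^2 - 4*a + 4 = (a - 2)*(a^2 + a - 2) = (a - 2)*(a - 1)*(a + 2)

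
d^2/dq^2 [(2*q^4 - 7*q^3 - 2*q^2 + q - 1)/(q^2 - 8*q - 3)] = 2*(2*q^6 - 48*q^5 + 366*q^4 - 100*q^3 - 417*q^2 - 156*q - 109)/(q^6 - 24*q^5 + 183*q^4 - 368*q^3 - 549*q^2 - 216*q - 27)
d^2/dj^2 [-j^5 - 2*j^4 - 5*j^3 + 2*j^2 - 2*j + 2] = -20*j^3 - 24*j^2 - 30*j + 4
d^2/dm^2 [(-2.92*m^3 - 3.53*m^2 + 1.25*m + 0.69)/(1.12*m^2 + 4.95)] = (3.5527136788005e-15*m^4 + 35.51296*m^3 + 122.615136*m^2 - 470.8638*m - 180.63837)/(1.404928*m^6 + 18.62784*m^4 + 82.3284*m^2 + 121.287375)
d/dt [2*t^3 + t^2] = 2*t*(3*t + 1)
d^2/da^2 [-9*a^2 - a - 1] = -18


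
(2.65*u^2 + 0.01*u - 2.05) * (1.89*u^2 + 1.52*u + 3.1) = 5.0085*u^4 + 4.0469*u^3 + 4.3557*u^2 - 3.085*u - 6.355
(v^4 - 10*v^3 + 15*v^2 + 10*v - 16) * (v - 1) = v^5 - 11*v^4 + 25*v^3 - 5*v^2 - 26*v + 16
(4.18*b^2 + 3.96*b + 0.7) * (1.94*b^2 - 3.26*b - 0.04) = 8.1092*b^4 - 5.9444*b^3 - 11.7188*b^2 - 2.4404*b - 0.028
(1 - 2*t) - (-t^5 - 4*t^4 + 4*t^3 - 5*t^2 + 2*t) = t^5 + 4*t^4 - 4*t^3 + 5*t^2 - 4*t + 1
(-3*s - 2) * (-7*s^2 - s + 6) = 21*s^3 + 17*s^2 - 16*s - 12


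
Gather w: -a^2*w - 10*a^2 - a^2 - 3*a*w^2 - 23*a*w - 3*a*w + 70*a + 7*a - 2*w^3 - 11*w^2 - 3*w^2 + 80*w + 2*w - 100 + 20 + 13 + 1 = -11*a^2 + 77*a - 2*w^3 + w^2*(-3*a - 14) + w*(-a^2 - 26*a + 82) - 66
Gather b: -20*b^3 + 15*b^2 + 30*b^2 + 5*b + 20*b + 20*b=-20*b^3 + 45*b^2 + 45*b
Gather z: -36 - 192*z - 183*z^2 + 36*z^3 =36*z^3 - 183*z^2 - 192*z - 36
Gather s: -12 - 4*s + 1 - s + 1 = -5*s - 10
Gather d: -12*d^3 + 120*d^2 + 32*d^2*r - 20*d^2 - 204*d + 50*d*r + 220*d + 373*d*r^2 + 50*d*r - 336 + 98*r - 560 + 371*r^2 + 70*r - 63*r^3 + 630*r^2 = -12*d^3 + d^2*(32*r + 100) + d*(373*r^2 + 100*r + 16) - 63*r^3 + 1001*r^2 + 168*r - 896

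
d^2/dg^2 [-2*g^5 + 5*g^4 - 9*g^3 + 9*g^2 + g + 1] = -40*g^3 + 60*g^2 - 54*g + 18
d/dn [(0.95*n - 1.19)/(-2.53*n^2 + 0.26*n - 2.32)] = (2.4035*n^2 - 6.0214*n - 1.8946)/(6.4009*n^4 - 1.3156*n^3 + 11.8068*n^2 - 1.2064*n + 5.3824)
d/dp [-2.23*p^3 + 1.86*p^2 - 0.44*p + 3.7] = -6.69*p^2 + 3.72*p - 0.44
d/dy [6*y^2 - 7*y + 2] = 12*y - 7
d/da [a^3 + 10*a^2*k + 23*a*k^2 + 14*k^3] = 3*a^2 + 20*a*k + 23*k^2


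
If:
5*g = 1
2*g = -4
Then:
No Solution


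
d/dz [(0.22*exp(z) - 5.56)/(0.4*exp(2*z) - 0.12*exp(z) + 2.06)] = (-0.088*exp(2*z) + 4.448*exp(z) - 0.214)*exp(z)/(0.16*exp(4*z) - 0.096*exp(3*z) + 1.6624*exp(2*z) - 0.4944*exp(z) + 4.2436)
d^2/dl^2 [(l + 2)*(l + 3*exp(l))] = 3*l*exp(l) + 12*exp(l) + 2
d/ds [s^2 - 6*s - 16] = 2*s - 6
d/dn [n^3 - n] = 3*n^2 - 1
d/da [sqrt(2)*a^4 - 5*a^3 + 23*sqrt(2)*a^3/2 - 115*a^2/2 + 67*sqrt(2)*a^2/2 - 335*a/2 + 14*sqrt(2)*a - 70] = 4*sqrt(2)*a^3 - 15*a^2 + 69*sqrt(2)*a^2/2 - 115*a + 67*sqrt(2)*a - 335/2 + 14*sqrt(2)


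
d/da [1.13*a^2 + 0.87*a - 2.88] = 2.26*a + 0.87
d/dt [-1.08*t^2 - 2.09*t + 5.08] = -2.16*t - 2.09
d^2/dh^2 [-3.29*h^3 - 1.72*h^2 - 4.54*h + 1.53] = -19.74*h - 3.44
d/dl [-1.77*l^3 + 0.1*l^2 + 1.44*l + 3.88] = -5.31*l^2 + 0.2*l + 1.44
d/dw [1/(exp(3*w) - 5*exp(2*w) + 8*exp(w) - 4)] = (-3*exp(2*w) + 10*exp(w) - 8)*exp(w)/(exp(3*w) - 5*exp(2*w) + 8*exp(w) - 4)^2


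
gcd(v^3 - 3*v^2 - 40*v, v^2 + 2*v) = v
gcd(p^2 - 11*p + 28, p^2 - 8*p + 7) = p - 7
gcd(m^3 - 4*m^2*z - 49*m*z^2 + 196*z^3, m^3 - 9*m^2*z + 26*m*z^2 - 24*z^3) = -m + 4*z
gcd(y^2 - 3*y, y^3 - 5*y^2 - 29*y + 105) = y - 3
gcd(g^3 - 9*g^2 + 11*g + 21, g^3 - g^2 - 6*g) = g - 3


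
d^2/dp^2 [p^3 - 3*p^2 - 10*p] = 6*p - 6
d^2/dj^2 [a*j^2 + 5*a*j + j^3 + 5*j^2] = 2*a + 6*j + 10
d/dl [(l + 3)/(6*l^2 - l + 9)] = (6*l^2 - l - (l + 3)*(12*l - 1) + 9)/(6*l^2 - l + 9)^2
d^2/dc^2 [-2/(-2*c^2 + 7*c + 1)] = 4*(4*c^2 - 14*c - (4*c - 7)^2 - 2)/(-2*c^2 + 7*c + 1)^3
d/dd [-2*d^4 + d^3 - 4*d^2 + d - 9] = -8*d^3 + 3*d^2 - 8*d + 1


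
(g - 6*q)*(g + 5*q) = g^2 - g*q - 30*q^2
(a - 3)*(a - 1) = a^2 - 4*a + 3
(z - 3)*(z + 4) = z^2 + z - 12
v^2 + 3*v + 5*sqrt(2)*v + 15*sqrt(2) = (v + 3)*(v + 5*sqrt(2))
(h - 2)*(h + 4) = h^2 + 2*h - 8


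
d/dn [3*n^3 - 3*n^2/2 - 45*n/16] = 9*n^2 - 3*n - 45/16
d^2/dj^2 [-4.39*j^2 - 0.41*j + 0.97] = -8.78000000000000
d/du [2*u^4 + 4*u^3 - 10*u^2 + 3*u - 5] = 8*u^3 + 12*u^2 - 20*u + 3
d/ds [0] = 0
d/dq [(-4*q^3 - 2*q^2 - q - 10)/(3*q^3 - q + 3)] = (6*q^4 + 14*q^3 + 56*q^2 - 12*q - 13)/(9*q^6 - 6*q^4 + 18*q^3 + q^2 - 6*q + 9)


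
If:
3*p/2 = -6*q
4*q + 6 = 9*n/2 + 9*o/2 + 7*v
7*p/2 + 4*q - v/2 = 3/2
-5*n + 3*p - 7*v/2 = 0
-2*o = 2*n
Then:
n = -3/40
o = 3/40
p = 3/4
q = -3/16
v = 3/4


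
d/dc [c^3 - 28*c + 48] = 3*c^2 - 28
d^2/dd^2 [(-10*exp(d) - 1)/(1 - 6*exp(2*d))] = (360*exp(4*d) + 144*exp(3*d) + 360*exp(2*d) + 24*exp(d) + 10)*exp(d)/(216*exp(6*d) - 108*exp(4*d) + 18*exp(2*d) - 1)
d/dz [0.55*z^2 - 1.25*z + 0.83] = 1.1*z - 1.25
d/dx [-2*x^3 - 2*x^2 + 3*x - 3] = -6*x^2 - 4*x + 3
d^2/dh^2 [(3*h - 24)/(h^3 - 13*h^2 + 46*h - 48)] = 6*(3*h^2 - 15*h + 19)/(h^6 - 15*h^5 + 93*h^4 - 305*h^3 + 558*h^2 - 540*h + 216)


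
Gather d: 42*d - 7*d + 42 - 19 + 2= 35*d + 25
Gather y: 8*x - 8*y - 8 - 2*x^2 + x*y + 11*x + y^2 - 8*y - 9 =-2*x^2 + 19*x + y^2 + y*(x - 16) - 17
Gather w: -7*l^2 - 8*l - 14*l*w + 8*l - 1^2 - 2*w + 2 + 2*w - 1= -7*l^2 - 14*l*w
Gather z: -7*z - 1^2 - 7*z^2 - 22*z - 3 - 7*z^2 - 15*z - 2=-14*z^2 - 44*z - 6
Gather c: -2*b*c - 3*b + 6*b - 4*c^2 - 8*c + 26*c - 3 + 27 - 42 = 3*b - 4*c^2 + c*(18 - 2*b) - 18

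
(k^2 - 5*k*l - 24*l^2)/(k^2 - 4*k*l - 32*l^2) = (k + 3*l)/(k + 4*l)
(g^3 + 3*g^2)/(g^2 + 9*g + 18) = g^2/(g + 6)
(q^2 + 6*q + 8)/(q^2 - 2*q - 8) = (q + 4)/(q - 4)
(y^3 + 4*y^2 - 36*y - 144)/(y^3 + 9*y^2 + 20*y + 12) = (y^2 - 2*y - 24)/(y^2 + 3*y + 2)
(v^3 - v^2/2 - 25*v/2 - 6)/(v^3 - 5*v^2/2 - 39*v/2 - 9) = (v - 4)/(v - 6)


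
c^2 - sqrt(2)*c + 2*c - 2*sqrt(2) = (c + 2)*(c - sqrt(2))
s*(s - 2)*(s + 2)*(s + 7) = s^4 + 7*s^3 - 4*s^2 - 28*s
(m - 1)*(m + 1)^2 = m^3 + m^2 - m - 1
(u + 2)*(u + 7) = u^2 + 9*u + 14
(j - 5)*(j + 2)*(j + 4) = j^3 + j^2 - 22*j - 40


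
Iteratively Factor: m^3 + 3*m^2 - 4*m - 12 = (m - 2)*(m^2 + 5*m + 6) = (m - 2)*(m + 3)*(m + 2)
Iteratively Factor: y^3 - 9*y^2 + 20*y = (y - 5)*(y^2 - 4*y) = (y - 5)*(y - 4)*(y)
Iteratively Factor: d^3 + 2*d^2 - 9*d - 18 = (d + 3)*(d^2 - d - 6) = (d - 3)*(d + 3)*(d + 2)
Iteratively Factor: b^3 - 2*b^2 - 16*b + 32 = (b - 4)*(b^2 + 2*b - 8) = (b - 4)*(b - 2)*(b + 4)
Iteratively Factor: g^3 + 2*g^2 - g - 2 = (g + 1)*(g^2 + g - 2) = (g + 1)*(g + 2)*(g - 1)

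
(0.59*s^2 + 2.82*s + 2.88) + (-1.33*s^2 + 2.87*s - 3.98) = -0.74*s^2 + 5.69*s - 1.1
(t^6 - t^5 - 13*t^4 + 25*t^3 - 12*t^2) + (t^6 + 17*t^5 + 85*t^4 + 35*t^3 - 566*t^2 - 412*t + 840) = 2*t^6 + 16*t^5 + 72*t^4 + 60*t^3 - 578*t^2 - 412*t + 840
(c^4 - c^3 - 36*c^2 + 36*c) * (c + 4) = c^5 + 3*c^4 - 40*c^3 - 108*c^2 + 144*c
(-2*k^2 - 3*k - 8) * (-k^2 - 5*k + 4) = 2*k^4 + 13*k^3 + 15*k^2 + 28*k - 32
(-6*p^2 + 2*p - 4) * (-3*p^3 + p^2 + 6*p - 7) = 18*p^5 - 12*p^4 - 22*p^3 + 50*p^2 - 38*p + 28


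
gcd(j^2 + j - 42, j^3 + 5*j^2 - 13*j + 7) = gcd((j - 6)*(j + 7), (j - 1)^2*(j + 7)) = j + 7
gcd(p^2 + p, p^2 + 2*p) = p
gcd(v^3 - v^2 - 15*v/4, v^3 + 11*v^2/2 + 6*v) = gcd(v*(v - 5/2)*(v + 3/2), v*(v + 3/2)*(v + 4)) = v^2 + 3*v/2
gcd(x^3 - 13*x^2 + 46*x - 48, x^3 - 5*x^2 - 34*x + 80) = x^2 - 10*x + 16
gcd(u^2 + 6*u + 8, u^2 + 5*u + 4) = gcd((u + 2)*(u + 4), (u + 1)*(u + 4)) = u + 4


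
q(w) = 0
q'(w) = 0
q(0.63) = 0.00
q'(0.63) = 0.00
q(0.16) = 0.00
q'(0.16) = 0.00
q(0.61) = 0.00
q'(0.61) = 0.00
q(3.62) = 0.00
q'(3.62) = 0.00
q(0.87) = 0.00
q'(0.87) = 0.00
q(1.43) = 0.00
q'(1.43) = 0.00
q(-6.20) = 0.00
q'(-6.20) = 0.00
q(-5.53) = 0.00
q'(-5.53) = 0.00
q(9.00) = 0.00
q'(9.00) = 0.00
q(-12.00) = 0.00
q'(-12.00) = 0.00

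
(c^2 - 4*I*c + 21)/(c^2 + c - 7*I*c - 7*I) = (c + 3*I)/(c + 1)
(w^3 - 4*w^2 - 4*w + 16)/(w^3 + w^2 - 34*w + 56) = (w + 2)/(w + 7)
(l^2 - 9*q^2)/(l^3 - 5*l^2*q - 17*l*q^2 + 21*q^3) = (l - 3*q)/(l^2 - 8*l*q + 7*q^2)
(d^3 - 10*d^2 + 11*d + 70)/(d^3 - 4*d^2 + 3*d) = (d^3 - 10*d^2 + 11*d + 70)/(d*(d^2 - 4*d + 3))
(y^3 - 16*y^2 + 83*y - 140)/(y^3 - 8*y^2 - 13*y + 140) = (y - 4)/(y + 4)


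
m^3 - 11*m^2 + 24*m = m*(m - 8)*(m - 3)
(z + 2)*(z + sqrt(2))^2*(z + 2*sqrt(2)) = z^4 + 2*z^3 + 4*sqrt(2)*z^3 + 10*z^2 + 8*sqrt(2)*z^2 + 4*sqrt(2)*z + 20*z + 8*sqrt(2)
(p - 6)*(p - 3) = p^2 - 9*p + 18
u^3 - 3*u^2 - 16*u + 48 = (u - 4)*(u - 3)*(u + 4)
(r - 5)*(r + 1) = r^2 - 4*r - 5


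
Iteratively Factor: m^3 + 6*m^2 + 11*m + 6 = (m + 3)*(m^2 + 3*m + 2) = (m + 2)*(m + 3)*(m + 1)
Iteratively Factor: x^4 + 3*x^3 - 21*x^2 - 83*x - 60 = (x + 4)*(x^3 - x^2 - 17*x - 15) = (x + 1)*(x + 4)*(x^2 - 2*x - 15) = (x - 5)*(x + 1)*(x + 4)*(x + 3)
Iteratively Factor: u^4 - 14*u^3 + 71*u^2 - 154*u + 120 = (u - 3)*(u^3 - 11*u^2 + 38*u - 40) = (u - 3)*(u - 2)*(u^2 - 9*u + 20) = (u - 4)*(u - 3)*(u - 2)*(u - 5)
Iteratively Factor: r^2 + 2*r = (r)*(r + 2)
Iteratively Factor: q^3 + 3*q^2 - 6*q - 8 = (q - 2)*(q^2 + 5*q + 4) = (q - 2)*(q + 1)*(q + 4)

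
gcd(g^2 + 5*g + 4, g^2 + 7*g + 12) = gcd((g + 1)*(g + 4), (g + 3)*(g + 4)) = g + 4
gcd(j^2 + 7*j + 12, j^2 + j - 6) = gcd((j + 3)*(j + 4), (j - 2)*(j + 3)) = j + 3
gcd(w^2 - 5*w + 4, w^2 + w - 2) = w - 1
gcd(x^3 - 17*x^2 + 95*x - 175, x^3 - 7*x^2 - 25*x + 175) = x^2 - 12*x + 35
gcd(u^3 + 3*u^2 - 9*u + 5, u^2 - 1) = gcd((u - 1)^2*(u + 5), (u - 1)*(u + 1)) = u - 1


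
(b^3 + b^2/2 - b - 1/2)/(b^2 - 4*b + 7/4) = 2*(2*b^3 + b^2 - 2*b - 1)/(4*b^2 - 16*b + 7)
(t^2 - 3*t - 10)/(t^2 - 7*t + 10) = (t + 2)/(t - 2)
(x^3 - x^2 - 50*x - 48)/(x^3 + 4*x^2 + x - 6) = (x^3 - x^2 - 50*x - 48)/(x^3 + 4*x^2 + x - 6)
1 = 1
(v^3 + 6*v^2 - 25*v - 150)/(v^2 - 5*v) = v + 11 + 30/v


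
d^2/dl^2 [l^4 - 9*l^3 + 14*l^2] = 12*l^2 - 54*l + 28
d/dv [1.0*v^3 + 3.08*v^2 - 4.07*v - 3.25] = 3.0*v^2 + 6.16*v - 4.07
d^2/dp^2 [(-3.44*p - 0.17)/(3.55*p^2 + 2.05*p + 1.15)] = (-(3.44*p + 0.17)*(7.1*p + 2.05)*(14.2*p + 4.1) + (73.272*p + 15.311)*(3.55*p^2 + 2.05*p + 1.15))/(3.55*p^2 + 2.05*p + 1.15)^3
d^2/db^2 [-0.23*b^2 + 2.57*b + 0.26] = -0.460000000000000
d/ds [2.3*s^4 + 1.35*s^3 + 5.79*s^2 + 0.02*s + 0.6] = 9.2*s^3 + 4.05*s^2 + 11.58*s + 0.02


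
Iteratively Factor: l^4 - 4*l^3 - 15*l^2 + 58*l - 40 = (l + 4)*(l^3 - 8*l^2 + 17*l - 10) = (l - 2)*(l + 4)*(l^2 - 6*l + 5) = (l - 2)*(l - 1)*(l + 4)*(l - 5)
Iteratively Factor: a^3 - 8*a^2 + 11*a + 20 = (a + 1)*(a^2 - 9*a + 20) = (a - 5)*(a + 1)*(a - 4)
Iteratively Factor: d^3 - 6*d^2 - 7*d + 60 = (d + 3)*(d^2 - 9*d + 20) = (d - 4)*(d + 3)*(d - 5)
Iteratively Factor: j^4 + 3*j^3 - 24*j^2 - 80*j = (j)*(j^3 + 3*j^2 - 24*j - 80) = j*(j + 4)*(j^2 - j - 20) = j*(j - 5)*(j + 4)*(j + 4)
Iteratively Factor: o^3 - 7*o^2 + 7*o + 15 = (o - 3)*(o^2 - 4*o - 5) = (o - 5)*(o - 3)*(o + 1)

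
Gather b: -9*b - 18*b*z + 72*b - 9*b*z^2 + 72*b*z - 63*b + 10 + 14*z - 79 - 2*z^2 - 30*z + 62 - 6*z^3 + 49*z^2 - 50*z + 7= b*(-9*z^2 + 54*z) - 6*z^3 + 47*z^2 - 66*z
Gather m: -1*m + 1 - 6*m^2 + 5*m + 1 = -6*m^2 + 4*m + 2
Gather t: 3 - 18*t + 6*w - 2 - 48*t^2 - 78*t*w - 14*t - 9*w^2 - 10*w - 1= -48*t^2 + t*(-78*w - 32) - 9*w^2 - 4*w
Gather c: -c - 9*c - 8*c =-18*c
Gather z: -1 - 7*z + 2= 1 - 7*z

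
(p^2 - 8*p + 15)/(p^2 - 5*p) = (p - 3)/p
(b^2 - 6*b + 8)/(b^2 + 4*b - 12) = (b - 4)/(b + 6)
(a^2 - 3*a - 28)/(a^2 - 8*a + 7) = (a + 4)/(a - 1)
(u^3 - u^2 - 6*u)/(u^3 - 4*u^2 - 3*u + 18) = u/(u - 3)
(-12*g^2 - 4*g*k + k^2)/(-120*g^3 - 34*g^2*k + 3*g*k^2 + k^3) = (2*g + k)/(20*g^2 + 9*g*k + k^2)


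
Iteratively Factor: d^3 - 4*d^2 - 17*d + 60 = (d + 4)*(d^2 - 8*d + 15) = (d - 5)*(d + 4)*(d - 3)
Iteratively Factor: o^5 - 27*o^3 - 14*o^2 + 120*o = (o)*(o^4 - 27*o^2 - 14*o + 120) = o*(o - 2)*(o^3 + 2*o^2 - 23*o - 60) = o*(o - 2)*(o + 3)*(o^2 - o - 20) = o*(o - 2)*(o + 3)*(o + 4)*(o - 5)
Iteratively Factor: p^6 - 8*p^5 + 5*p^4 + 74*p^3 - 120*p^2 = (p - 2)*(p^5 - 6*p^4 - 7*p^3 + 60*p^2) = p*(p - 2)*(p^4 - 6*p^3 - 7*p^2 + 60*p) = p*(p - 2)*(p + 3)*(p^3 - 9*p^2 + 20*p) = p*(p - 4)*(p - 2)*(p + 3)*(p^2 - 5*p) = p^2*(p - 4)*(p - 2)*(p + 3)*(p - 5)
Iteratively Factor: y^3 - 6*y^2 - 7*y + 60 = (y + 3)*(y^2 - 9*y + 20) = (y - 4)*(y + 3)*(y - 5)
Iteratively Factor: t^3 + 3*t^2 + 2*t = (t + 1)*(t^2 + 2*t) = t*(t + 1)*(t + 2)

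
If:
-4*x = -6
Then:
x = 3/2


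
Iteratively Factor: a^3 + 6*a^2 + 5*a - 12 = (a + 4)*(a^2 + 2*a - 3) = (a - 1)*(a + 4)*(a + 3)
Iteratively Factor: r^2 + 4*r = (r)*(r + 4)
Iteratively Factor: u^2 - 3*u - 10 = (u - 5)*(u + 2)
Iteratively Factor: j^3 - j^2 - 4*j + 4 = (j - 2)*(j^2 + j - 2) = (j - 2)*(j + 2)*(j - 1)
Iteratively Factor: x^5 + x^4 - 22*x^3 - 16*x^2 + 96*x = (x - 2)*(x^4 + 3*x^3 - 16*x^2 - 48*x) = x*(x - 2)*(x^3 + 3*x^2 - 16*x - 48) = x*(x - 2)*(x + 4)*(x^2 - x - 12) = x*(x - 4)*(x - 2)*(x + 4)*(x + 3)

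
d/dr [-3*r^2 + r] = 1 - 6*r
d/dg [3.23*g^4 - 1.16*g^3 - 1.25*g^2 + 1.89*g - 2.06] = 12.92*g^3 - 3.48*g^2 - 2.5*g + 1.89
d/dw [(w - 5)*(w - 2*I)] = 2*w - 5 - 2*I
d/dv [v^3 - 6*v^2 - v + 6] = 3*v^2 - 12*v - 1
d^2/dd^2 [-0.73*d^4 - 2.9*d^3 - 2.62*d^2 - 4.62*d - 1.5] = -8.76*d^2 - 17.4*d - 5.24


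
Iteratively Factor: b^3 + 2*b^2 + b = (b + 1)*(b^2 + b) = (b + 1)^2*(b)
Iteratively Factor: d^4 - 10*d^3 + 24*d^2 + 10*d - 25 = (d - 5)*(d^3 - 5*d^2 - d + 5) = (d - 5)*(d - 1)*(d^2 - 4*d - 5) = (d - 5)*(d - 1)*(d + 1)*(d - 5)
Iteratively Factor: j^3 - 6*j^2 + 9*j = (j - 3)*(j^2 - 3*j) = (j - 3)^2*(j)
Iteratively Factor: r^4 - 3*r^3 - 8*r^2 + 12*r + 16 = (r - 4)*(r^3 + r^2 - 4*r - 4) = (r - 4)*(r + 1)*(r^2 - 4) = (r - 4)*(r + 1)*(r + 2)*(r - 2)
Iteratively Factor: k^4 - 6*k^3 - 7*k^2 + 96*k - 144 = (k + 4)*(k^3 - 10*k^2 + 33*k - 36) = (k - 4)*(k + 4)*(k^2 - 6*k + 9) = (k - 4)*(k - 3)*(k + 4)*(k - 3)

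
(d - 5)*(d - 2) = d^2 - 7*d + 10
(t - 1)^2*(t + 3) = t^3 + t^2 - 5*t + 3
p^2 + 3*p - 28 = (p - 4)*(p + 7)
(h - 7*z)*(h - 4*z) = h^2 - 11*h*z + 28*z^2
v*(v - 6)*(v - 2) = v^3 - 8*v^2 + 12*v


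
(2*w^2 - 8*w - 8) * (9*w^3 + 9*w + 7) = 18*w^5 - 72*w^4 - 54*w^3 - 58*w^2 - 128*w - 56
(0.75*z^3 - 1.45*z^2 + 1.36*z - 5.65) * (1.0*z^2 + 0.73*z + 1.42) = 0.75*z^5 - 0.9025*z^4 + 1.3665*z^3 - 6.7162*z^2 - 2.1933*z - 8.023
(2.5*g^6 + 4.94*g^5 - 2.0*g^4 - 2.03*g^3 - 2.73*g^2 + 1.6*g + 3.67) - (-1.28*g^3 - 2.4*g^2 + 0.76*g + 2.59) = 2.5*g^6 + 4.94*g^5 - 2.0*g^4 - 0.75*g^3 - 0.33*g^2 + 0.84*g + 1.08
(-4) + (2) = -2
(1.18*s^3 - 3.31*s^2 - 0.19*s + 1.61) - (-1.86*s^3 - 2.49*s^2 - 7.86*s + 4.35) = 3.04*s^3 - 0.82*s^2 + 7.67*s - 2.74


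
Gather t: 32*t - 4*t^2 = -4*t^2 + 32*t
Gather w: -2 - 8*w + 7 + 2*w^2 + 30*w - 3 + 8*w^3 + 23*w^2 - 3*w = 8*w^3 + 25*w^2 + 19*w + 2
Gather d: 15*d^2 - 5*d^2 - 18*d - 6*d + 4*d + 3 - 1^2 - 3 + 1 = 10*d^2 - 20*d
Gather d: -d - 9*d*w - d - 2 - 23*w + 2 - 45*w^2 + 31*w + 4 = d*(-9*w - 2) - 45*w^2 + 8*w + 4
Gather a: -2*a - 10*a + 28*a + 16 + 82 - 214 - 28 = 16*a - 144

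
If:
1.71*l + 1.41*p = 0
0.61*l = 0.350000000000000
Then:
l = 0.57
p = -0.70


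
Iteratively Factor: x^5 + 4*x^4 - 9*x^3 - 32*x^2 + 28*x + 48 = (x + 4)*(x^4 - 9*x^2 + 4*x + 12) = (x - 2)*(x + 4)*(x^3 + 2*x^2 - 5*x - 6) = (x - 2)*(x + 1)*(x + 4)*(x^2 + x - 6) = (x - 2)*(x + 1)*(x + 3)*(x + 4)*(x - 2)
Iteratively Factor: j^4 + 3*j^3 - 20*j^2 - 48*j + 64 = (j + 4)*(j^3 - j^2 - 16*j + 16) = (j + 4)^2*(j^2 - 5*j + 4) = (j - 4)*(j + 4)^2*(j - 1)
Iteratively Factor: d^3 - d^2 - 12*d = (d + 3)*(d^2 - 4*d) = (d - 4)*(d + 3)*(d)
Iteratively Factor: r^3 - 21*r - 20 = (r - 5)*(r^2 + 5*r + 4) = (r - 5)*(r + 1)*(r + 4)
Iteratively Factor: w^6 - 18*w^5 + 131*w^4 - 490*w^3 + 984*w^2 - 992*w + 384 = (w - 4)*(w^5 - 14*w^4 + 75*w^3 - 190*w^2 + 224*w - 96) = (w - 4)^2*(w^4 - 10*w^3 + 35*w^2 - 50*w + 24) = (w - 4)^3*(w^3 - 6*w^2 + 11*w - 6) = (w - 4)^3*(w - 3)*(w^2 - 3*w + 2) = (w - 4)^3*(w - 3)*(w - 1)*(w - 2)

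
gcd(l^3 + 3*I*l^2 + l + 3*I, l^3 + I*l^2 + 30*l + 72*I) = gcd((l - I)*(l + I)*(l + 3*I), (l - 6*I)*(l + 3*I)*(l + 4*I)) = l + 3*I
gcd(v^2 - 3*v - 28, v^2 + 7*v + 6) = 1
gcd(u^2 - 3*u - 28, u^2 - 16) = u + 4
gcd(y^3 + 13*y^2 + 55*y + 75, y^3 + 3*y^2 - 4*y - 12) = y + 3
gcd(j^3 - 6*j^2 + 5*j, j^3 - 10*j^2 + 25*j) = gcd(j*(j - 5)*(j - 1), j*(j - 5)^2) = j^2 - 5*j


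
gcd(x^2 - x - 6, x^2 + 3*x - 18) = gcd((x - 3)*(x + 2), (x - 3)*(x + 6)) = x - 3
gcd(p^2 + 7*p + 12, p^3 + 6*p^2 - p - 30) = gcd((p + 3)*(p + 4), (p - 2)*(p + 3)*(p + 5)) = p + 3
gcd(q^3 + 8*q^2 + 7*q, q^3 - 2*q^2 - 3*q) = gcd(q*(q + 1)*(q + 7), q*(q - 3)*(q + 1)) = q^2 + q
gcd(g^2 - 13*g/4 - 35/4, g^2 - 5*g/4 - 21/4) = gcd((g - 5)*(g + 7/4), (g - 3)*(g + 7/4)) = g + 7/4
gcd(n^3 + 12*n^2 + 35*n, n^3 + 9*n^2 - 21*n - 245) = n + 7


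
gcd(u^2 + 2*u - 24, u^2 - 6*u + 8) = u - 4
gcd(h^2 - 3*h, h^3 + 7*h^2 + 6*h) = h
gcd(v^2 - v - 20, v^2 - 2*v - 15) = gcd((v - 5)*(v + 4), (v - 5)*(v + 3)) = v - 5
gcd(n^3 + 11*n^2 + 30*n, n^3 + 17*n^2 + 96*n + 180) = n^2 + 11*n + 30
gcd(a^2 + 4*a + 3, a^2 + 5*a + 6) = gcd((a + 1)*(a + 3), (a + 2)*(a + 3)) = a + 3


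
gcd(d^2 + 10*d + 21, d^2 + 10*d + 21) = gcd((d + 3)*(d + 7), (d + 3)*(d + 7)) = d^2 + 10*d + 21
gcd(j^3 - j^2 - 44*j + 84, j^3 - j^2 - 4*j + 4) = j - 2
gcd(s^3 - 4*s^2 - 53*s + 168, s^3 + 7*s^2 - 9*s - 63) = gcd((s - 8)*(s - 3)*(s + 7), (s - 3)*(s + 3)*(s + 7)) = s^2 + 4*s - 21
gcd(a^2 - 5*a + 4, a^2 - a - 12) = a - 4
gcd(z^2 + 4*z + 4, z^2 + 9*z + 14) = z + 2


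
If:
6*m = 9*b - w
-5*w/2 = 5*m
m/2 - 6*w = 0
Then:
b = 0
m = 0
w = 0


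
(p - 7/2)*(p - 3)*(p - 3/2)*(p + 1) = p^4 - 7*p^3 + 49*p^2/4 + 9*p/2 - 63/4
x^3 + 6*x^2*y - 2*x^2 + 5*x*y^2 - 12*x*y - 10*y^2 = (x - 2)*(x + y)*(x + 5*y)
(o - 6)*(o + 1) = o^2 - 5*o - 6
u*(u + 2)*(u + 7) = u^3 + 9*u^2 + 14*u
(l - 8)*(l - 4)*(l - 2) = l^3 - 14*l^2 + 56*l - 64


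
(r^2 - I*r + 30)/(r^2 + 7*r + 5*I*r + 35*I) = (r - 6*I)/(r + 7)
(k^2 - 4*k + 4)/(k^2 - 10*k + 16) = (k - 2)/(k - 8)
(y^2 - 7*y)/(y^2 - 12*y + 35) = y/(y - 5)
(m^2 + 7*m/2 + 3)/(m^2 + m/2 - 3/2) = (m + 2)/(m - 1)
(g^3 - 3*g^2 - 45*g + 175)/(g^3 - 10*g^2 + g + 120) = (g^2 + 2*g - 35)/(g^2 - 5*g - 24)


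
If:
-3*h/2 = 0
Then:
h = 0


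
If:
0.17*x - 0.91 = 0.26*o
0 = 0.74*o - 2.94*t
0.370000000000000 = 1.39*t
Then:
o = 1.06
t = 0.27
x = 6.97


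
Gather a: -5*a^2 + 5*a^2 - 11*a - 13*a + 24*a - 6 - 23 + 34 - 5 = 0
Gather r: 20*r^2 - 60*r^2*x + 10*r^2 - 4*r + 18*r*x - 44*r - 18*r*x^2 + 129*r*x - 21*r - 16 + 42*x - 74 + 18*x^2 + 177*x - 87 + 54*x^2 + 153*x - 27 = r^2*(30 - 60*x) + r*(-18*x^2 + 147*x - 69) + 72*x^2 + 372*x - 204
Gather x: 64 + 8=72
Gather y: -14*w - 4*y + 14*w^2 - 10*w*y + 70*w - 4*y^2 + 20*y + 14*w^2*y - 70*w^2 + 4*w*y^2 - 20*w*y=-56*w^2 + 56*w + y^2*(4*w - 4) + y*(14*w^2 - 30*w + 16)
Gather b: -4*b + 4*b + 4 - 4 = 0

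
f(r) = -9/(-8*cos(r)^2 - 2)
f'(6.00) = -0.44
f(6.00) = 0.96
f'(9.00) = -0.72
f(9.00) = 1.04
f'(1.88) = -5.56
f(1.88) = 3.28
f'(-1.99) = 4.84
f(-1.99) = 2.71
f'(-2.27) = 2.51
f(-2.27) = 1.69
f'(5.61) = -1.48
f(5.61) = 1.31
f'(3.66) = 0.96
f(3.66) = 1.12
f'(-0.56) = -1.08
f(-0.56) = 1.16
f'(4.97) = -5.59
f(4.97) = 3.57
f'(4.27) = 4.64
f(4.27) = 2.60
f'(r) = 144*sin(r)*cos(r)/(-8*cos(r)^2 - 2)^2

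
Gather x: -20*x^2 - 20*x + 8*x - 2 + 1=-20*x^2 - 12*x - 1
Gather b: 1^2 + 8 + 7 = 16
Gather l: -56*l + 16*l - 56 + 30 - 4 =-40*l - 30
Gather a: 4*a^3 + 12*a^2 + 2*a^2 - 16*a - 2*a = 4*a^3 + 14*a^2 - 18*a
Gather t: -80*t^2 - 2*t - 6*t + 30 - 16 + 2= -80*t^2 - 8*t + 16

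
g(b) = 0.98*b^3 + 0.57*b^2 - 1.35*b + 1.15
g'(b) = 2.94*b^2 + 1.14*b - 1.35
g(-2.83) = -12.68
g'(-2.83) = 18.97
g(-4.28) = -59.47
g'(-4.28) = 47.63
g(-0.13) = 1.33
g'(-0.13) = -1.45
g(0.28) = 0.84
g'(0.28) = -0.80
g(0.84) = 1.00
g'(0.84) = 1.68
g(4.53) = 97.83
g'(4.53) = 64.15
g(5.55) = 178.75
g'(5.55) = 95.54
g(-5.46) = -134.00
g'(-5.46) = 80.07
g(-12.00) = -1594.01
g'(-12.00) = 408.33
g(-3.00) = -16.13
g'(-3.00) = 21.69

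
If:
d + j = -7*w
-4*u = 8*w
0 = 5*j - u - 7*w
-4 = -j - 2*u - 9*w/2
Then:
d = -64/3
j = 8/3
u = -16/3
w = 8/3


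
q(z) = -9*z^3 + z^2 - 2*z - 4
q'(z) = -27*z^2 + 2*z - 2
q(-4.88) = 1075.50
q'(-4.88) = -654.75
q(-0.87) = 4.42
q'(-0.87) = -24.18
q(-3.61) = 439.67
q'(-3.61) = -361.09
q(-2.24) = 106.65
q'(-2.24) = -141.96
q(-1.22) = 16.27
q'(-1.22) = -44.63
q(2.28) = -110.03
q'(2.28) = -137.80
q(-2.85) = 218.16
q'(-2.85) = -227.01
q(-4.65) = 931.82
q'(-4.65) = -595.11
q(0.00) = -4.00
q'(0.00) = -2.00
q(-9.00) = 6656.00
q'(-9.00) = -2207.00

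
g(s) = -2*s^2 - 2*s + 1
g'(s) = -4*s - 2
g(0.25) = 0.38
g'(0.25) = -3.00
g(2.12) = -12.23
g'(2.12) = -10.48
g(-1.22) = 0.46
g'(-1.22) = 2.88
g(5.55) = -71.70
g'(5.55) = -24.20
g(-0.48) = 1.50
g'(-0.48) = -0.08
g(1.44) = -6.03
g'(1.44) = -7.76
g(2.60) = -17.72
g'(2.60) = -12.40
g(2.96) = -22.44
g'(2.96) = -13.84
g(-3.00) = -11.00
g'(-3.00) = 10.00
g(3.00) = -23.00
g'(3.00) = -14.00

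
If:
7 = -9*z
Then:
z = -7/9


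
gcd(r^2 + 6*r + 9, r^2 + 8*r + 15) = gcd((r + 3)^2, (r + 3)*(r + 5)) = r + 3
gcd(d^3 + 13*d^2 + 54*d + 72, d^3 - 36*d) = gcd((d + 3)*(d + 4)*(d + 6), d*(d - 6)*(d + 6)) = d + 6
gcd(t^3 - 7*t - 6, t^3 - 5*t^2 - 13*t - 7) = t + 1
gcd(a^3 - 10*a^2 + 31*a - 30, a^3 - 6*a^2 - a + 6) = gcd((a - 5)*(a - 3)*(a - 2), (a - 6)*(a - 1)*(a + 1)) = 1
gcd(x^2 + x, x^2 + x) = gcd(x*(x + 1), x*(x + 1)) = x^2 + x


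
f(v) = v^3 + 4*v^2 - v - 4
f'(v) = 3*v^2 + 8*v - 1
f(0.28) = -3.94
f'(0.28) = 1.48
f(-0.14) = -3.78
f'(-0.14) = -2.06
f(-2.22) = 6.99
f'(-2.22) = -3.97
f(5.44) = 269.92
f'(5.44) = 131.30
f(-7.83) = -230.98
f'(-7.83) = 120.29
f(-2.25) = 7.11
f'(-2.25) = -3.81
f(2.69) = 41.72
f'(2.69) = 42.23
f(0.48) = -3.45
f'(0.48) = 3.53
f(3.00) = 56.00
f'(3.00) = 50.00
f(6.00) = 350.00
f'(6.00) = 155.00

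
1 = 1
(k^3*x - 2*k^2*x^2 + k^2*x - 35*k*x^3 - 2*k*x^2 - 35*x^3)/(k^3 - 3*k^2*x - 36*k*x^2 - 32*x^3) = x*(-k^3 + 2*k^2*x - k^2 + 35*k*x^2 + 2*k*x + 35*x^2)/(-k^3 + 3*k^2*x + 36*k*x^2 + 32*x^3)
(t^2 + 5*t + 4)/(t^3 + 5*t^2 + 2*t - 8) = (t + 1)/(t^2 + t - 2)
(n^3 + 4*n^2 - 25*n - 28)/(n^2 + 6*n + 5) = (n^2 + 3*n - 28)/(n + 5)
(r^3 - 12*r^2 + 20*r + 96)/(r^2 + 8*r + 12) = (r^2 - 14*r + 48)/(r + 6)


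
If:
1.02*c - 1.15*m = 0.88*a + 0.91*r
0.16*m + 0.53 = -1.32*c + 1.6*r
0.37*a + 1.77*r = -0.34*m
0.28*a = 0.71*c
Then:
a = -0.74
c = -0.29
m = 0.22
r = 0.11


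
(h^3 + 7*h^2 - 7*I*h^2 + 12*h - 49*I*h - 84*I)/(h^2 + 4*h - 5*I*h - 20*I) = (h^2 + h*(3 - 7*I) - 21*I)/(h - 5*I)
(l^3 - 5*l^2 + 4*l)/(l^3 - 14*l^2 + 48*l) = (l^2 - 5*l + 4)/(l^2 - 14*l + 48)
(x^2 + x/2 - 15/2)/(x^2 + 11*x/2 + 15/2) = (2*x - 5)/(2*x + 5)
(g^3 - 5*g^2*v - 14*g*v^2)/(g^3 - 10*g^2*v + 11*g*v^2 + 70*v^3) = g/(g - 5*v)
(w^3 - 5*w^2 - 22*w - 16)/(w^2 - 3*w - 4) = (w^2 - 6*w - 16)/(w - 4)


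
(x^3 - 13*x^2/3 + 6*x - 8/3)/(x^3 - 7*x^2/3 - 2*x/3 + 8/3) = (x - 1)/(x + 1)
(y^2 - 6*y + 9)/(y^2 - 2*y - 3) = (y - 3)/(y + 1)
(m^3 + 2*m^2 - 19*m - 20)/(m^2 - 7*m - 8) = (m^2 + m - 20)/(m - 8)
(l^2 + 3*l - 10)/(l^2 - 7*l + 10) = (l + 5)/(l - 5)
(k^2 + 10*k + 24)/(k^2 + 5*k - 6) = (k + 4)/(k - 1)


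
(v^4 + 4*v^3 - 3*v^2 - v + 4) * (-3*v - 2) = -3*v^5 - 14*v^4 + v^3 + 9*v^2 - 10*v - 8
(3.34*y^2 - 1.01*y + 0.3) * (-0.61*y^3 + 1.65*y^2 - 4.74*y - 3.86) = -2.0374*y^5 + 6.1271*y^4 - 17.6811*y^3 - 7.61*y^2 + 2.4766*y - 1.158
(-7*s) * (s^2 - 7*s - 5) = -7*s^3 + 49*s^2 + 35*s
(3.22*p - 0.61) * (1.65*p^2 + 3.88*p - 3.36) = 5.313*p^3 + 11.4871*p^2 - 13.186*p + 2.0496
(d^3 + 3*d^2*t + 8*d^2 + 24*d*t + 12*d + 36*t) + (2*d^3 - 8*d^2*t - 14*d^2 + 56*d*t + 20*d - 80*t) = 3*d^3 - 5*d^2*t - 6*d^2 + 80*d*t + 32*d - 44*t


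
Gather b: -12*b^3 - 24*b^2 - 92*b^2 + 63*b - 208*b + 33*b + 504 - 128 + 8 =-12*b^3 - 116*b^2 - 112*b + 384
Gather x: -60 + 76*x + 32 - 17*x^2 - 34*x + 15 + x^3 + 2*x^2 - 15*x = x^3 - 15*x^2 + 27*x - 13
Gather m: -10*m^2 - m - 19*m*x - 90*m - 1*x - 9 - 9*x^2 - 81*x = -10*m^2 + m*(-19*x - 91) - 9*x^2 - 82*x - 9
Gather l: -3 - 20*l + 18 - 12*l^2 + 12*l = -12*l^2 - 8*l + 15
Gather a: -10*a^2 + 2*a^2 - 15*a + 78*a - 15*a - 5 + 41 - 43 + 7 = -8*a^2 + 48*a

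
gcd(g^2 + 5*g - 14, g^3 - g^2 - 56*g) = g + 7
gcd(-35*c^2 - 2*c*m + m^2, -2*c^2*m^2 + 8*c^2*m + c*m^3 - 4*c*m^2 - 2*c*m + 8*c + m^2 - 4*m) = 1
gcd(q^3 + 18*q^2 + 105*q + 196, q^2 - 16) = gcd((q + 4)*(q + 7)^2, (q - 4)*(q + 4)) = q + 4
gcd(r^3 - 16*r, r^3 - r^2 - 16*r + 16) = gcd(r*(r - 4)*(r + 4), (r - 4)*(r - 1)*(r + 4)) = r^2 - 16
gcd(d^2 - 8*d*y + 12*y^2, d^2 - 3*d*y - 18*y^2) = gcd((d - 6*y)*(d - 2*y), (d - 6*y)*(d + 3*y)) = -d + 6*y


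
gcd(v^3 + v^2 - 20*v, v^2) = v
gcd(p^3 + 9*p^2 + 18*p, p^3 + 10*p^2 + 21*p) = p^2 + 3*p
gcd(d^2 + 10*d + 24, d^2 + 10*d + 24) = d^2 + 10*d + 24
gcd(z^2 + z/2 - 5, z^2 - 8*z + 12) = z - 2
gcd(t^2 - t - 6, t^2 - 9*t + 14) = 1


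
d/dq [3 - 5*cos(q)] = 5*sin(q)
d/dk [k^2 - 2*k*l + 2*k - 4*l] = 2*k - 2*l + 2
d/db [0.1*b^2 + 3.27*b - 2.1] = 0.2*b + 3.27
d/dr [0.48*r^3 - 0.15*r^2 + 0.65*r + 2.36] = 1.44*r^2 - 0.3*r + 0.65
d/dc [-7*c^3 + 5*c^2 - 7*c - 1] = -21*c^2 + 10*c - 7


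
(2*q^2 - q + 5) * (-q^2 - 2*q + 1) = -2*q^4 - 3*q^3 - q^2 - 11*q + 5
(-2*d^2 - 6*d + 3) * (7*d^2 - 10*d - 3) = -14*d^4 - 22*d^3 + 87*d^2 - 12*d - 9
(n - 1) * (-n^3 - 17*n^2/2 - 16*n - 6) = -n^4 - 15*n^3/2 - 15*n^2/2 + 10*n + 6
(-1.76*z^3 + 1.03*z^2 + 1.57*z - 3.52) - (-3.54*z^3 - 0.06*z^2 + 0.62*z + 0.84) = 1.78*z^3 + 1.09*z^2 + 0.95*z - 4.36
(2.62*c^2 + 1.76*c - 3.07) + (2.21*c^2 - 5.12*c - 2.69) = 4.83*c^2 - 3.36*c - 5.76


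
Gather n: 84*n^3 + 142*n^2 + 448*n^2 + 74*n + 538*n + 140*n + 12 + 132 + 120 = 84*n^3 + 590*n^2 + 752*n + 264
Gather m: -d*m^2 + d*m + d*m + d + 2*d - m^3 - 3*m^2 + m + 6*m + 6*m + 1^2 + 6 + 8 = 3*d - m^3 + m^2*(-d - 3) + m*(2*d + 13) + 15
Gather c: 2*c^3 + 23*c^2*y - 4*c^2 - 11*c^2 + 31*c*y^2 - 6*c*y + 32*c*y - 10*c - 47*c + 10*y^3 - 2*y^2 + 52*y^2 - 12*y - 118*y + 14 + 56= 2*c^3 + c^2*(23*y - 15) + c*(31*y^2 + 26*y - 57) + 10*y^3 + 50*y^2 - 130*y + 70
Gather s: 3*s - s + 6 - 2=2*s + 4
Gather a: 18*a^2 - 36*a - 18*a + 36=18*a^2 - 54*a + 36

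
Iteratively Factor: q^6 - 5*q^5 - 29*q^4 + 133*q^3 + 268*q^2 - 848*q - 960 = (q - 5)*(q^5 - 29*q^3 - 12*q^2 + 208*q + 192) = (q - 5)*(q + 3)*(q^4 - 3*q^3 - 20*q^2 + 48*q + 64) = (q - 5)*(q - 4)*(q + 3)*(q^3 + q^2 - 16*q - 16) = (q - 5)*(q - 4)^2*(q + 3)*(q^2 + 5*q + 4) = (q - 5)*(q - 4)^2*(q + 1)*(q + 3)*(q + 4)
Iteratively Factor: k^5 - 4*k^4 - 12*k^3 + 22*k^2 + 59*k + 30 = (k + 1)*(k^4 - 5*k^3 - 7*k^2 + 29*k + 30) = (k - 3)*(k + 1)*(k^3 - 2*k^2 - 13*k - 10) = (k - 3)*(k + 1)^2*(k^2 - 3*k - 10) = (k - 5)*(k - 3)*(k + 1)^2*(k + 2)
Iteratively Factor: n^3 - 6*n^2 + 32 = (n + 2)*(n^2 - 8*n + 16) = (n - 4)*(n + 2)*(n - 4)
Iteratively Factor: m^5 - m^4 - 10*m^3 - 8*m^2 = (m + 2)*(m^4 - 3*m^3 - 4*m^2) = m*(m + 2)*(m^3 - 3*m^2 - 4*m) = m*(m + 1)*(m + 2)*(m^2 - 4*m) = m*(m - 4)*(m + 1)*(m + 2)*(m)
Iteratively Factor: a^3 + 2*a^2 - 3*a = (a + 3)*(a^2 - a) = a*(a + 3)*(a - 1)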